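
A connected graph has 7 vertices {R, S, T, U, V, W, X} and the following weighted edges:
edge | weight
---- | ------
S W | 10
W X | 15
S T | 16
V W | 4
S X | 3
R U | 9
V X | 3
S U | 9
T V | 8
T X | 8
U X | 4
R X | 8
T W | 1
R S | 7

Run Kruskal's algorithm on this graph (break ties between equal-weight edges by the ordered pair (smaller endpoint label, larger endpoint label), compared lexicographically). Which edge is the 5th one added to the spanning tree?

Kruskal's algorithm — process edges by increasing weight (ties by edge label):
T W (1): add — endpoints in different components.
S X (3): add — endpoints in different components.
V X (3): add — endpoints in different components.
U X (4): add — endpoints in different components.
V W (4): add — endpoints in different components.
R S (7): add — endpoints in different components.
The 5th edge added is V W.

V-W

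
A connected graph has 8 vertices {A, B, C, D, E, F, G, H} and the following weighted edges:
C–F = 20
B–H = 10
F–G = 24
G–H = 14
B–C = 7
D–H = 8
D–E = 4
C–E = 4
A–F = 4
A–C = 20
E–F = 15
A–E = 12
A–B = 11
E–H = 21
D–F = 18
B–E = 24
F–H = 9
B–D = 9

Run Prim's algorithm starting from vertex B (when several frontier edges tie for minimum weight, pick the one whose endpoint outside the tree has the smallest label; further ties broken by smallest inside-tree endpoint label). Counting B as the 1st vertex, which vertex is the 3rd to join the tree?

Grow the tree from B using Prim:
Step 1: cheapest edge leaving the tree is B–C (7); add C.
Step 2: cheapest edge leaving the tree is C–E (4); add E.
Step 3: cheapest edge leaving the tree is D–E (4); add D.
Step 4: cheapest edge leaving the tree is D–H (8); add H.
Step 5: cheapest edge leaving the tree is F–H (9); add F.
Step 6: cheapest edge leaving the tree is A–F (4); add A.
Step 7: cheapest edge leaving the tree is G–H (14); add G.
Vertex order: B, C, E, D, H, F, A, G. The 3rd vertex is E.

E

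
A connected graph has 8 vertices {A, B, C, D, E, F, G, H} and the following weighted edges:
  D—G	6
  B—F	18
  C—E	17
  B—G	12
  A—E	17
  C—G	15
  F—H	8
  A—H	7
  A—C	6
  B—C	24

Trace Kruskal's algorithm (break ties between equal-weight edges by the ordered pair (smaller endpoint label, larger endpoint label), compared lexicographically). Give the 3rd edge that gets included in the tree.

Kruskal's algorithm — process edges by increasing weight (ties by edge label):
A—C (6): add — endpoints in different components.
D—G (6): add — endpoints in different components.
A—H (7): add — endpoints in different components.
F—H (8): add — endpoints in different components.
B—G (12): add — endpoints in different components.
C—G (15): add — endpoints in different components.
A—E (17): add — endpoints in different components.
The 3rd edge added is A—H.

A-H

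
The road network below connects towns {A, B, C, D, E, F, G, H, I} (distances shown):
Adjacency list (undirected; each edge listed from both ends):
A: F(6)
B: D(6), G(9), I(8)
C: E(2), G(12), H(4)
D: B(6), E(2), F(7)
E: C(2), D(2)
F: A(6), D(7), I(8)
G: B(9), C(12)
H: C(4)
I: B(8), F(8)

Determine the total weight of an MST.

Kruskal's algorithm — process edges by increasing weight (ties by edge label):
C–E (2): add — endpoints in different components.
D–E (2): add — endpoints in different components.
C–H (4): add — endpoints in different components.
A–F (6): add — endpoints in different components.
B–D (6): add — endpoints in different components.
D–F (7): add — endpoints in different components.
B–I (8): add — endpoints in different components.
F–I (8): skip — F and I already connected.
B–G (9): add — endpoints in different components.
MST edges: C–E, D–E, C–H, A–F, B–D, D–F, B–I, B–G; total weight 2+2+4+6+6+7+8+9 = 44.

44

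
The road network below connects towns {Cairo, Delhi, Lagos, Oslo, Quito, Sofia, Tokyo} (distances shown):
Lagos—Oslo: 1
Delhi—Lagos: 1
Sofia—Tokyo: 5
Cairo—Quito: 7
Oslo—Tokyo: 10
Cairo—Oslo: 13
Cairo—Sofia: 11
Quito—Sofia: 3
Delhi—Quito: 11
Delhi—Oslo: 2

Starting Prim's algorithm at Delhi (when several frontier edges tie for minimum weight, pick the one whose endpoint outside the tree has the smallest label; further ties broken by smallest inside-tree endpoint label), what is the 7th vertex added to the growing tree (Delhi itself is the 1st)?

Prim's algorithm from Delhi:
Step 1: frontier [Delhi—Lagos 1, Delhi—Oslo 2, Delhi—Quito 11] → take Delhi—Lagos (1); add Lagos.
Step 2: frontier [Delhi—Oslo 2, Delhi—Quito 11, Lagos—Oslo 1] → take Lagos—Oslo (1); add Oslo.
Step 3: frontier [Delhi—Quito 11, Oslo—Tokyo 10, Cairo—Oslo 13] → take Oslo—Tokyo (10); add Tokyo.
Step 4: frontier [Delhi—Quito 11, Cairo—Oslo 13, Sofia—Tokyo 5] → take Sofia—Tokyo (5); add Sofia.
Step 5: frontier [Delhi—Quito 11, Cairo—Oslo 13, Quito—Sofia 3, Cairo—Sofia 11] → take Quito—Sofia (3); add Quito.
Step 6: frontier [Cairo—Oslo 13, Cairo—Quito 7, Cairo—Sofia 11] → take Cairo—Quito (7); add Cairo.
Vertex order: Delhi, Lagos, Oslo, Tokyo, Sofia, Quito, Cairo. The 7th vertex is Cairo.

Cairo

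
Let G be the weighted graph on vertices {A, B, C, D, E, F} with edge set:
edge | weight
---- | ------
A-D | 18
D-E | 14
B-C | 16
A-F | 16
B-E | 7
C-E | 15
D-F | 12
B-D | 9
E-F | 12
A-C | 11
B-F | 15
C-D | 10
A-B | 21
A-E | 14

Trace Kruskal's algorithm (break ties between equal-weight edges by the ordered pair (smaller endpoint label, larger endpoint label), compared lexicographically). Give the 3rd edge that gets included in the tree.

C-D

Sort edges by weight, then run Kruskal:
B-E (7): add — endpoints in different components.
B-D (9): add — endpoints in different components.
C-D (10): add — endpoints in different components.
A-C (11): add — endpoints in different components.
D-F (12): add — endpoints in different components.
The 3rd edge added is C-D.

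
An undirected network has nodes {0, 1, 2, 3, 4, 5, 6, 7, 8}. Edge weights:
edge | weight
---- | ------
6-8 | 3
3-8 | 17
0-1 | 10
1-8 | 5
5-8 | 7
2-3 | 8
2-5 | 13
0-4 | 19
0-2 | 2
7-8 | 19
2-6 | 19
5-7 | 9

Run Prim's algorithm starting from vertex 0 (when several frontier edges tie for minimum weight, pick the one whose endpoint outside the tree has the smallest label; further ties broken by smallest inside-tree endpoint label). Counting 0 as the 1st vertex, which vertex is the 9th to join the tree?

4

Grow the tree from 0 using Prim:
Step 1: frontier [0-2 2, 0-1 10, 0-4 19] → take 0-2 (2); add 2.
Step 2: frontier [0-1 10, 0-4 19, 2-3 8, 2-5 13, 2-6 19] → take 2-3 (8); add 3.
Step 3: frontier [0-1 10, 0-4 19, 2-5 13, 2-6 19, 3-8 17] → take 0-1 (10); add 1.
Step 4: frontier [0-4 19, 1-8 5, 2-5 13, 2-6 19, 3-8 17] → take 1-8 (5); add 8.
Step 5: frontier [0-4 19, 2-5 13, 2-6 19, 6-8 3, 5-8 7, 7-8 19] → take 6-8 (3); add 6.
Step 6: frontier [0-4 19, 2-5 13, 5-8 7, 7-8 19] → take 5-8 (7); add 5.
Step 7: frontier [0-4 19, 5-7 9, 7-8 19] → take 5-7 (9); add 7.
Step 8: frontier [0-4 19] → take 0-4 (19); add 4.
Vertex order: 0, 2, 3, 1, 8, 6, 5, 7, 4. The 9th vertex is 4.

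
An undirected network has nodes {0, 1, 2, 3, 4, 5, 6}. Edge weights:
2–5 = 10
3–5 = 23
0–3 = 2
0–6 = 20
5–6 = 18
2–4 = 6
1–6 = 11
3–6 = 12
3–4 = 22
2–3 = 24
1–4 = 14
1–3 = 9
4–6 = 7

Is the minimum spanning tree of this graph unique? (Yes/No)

Yes

Kruskal: consider edges lightest-first.
0–3 (2): add — endpoints in different components.
2–4 (6): add — endpoints in different components.
4–6 (7): add — endpoints in different components.
1–3 (9): add — endpoints in different components.
2–5 (10): add — endpoints in different components.
1–6 (11): add — endpoints in different components.
Every non-tree edge has weight strictly greater than the heaviest edge on the tree path between its endpoints, so the MST is unique.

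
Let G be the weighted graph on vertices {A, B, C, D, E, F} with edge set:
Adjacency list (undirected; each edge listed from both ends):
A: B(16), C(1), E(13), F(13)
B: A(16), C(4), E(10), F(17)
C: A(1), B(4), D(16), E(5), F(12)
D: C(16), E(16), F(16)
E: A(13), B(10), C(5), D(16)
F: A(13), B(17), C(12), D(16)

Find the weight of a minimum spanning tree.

38

Kruskal's algorithm — process edges by increasing weight (ties by edge label):
A-C (1): add — endpoints in different components.
B-C (4): add — endpoints in different components.
C-E (5): add — endpoints in different components.
B-E (10): skip — B and E already connected.
C-F (12): add — endpoints in different components.
A-E (13): skip — A and E already connected.
A-F (13): skip — A and F already connected.
A-B (16): skip — A and B already connected.
C-D (16): add — endpoints in different components.
MST edges: A-C, B-C, C-E, C-F, C-D; total weight 1+4+5+12+16 = 38.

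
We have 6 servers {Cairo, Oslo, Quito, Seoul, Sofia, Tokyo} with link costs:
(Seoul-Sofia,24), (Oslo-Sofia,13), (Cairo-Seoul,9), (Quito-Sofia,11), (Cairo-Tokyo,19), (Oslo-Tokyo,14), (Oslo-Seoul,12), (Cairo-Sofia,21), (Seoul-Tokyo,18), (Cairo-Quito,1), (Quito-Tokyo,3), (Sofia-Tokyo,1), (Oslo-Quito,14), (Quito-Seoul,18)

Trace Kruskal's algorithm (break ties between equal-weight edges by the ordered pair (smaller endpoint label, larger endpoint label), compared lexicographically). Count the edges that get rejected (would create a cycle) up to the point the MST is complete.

1

Kruskal's algorithm — process edges by increasing weight (ties by edge label):
Cairo-Quito (1): add. Components now {Tokyo} {Sofia} {Oslo} {Seoul} {Cairo,Quito}
Sofia-Tokyo (1): add. Components now {Sofia,Tokyo} {Oslo} {Seoul} {Cairo,Quito}
Quito-Tokyo (3): add. Components now {Cairo,Quito,Sofia,Tokyo} {Oslo} {Seoul}
Cairo-Seoul (9): add. Components now {Cairo,Quito,Seoul,Sofia,Tokyo} {Oslo}
Quito-Sofia (11): skip — Sofia and Quito already connected.
Oslo-Seoul (12): add. Components now {Cairo,Oslo,Quito,Seoul,Sofia,Tokyo}
Edges rejected before the tree was complete: 1.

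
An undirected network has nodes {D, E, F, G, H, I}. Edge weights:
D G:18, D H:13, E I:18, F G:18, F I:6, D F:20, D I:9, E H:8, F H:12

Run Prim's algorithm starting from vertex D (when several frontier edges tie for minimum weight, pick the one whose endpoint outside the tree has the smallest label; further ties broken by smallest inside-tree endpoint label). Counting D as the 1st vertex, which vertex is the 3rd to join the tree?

Prim's algorithm from D:
Step 1: cheapest edge leaving the tree is D I (9); add I.
Step 2: cheapest edge leaving the tree is F I (6); add F.
Step 3: cheapest edge leaving the tree is F H (12); add H.
Step 4: cheapest edge leaving the tree is E H (8); add E.
Step 5: cheapest edge leaving the tree is D G (18); add G.
Vertex order: D, I, F, H, E, G. The 3rd vertex is F.

F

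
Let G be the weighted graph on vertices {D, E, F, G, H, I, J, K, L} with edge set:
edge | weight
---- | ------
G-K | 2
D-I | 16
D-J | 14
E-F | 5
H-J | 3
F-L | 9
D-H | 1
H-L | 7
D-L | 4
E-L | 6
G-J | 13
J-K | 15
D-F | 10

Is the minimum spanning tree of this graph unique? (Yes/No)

Kruskal: consider edges lightest-first.
D-H (1): add — endpoints in different components.
G-K (2): add — endpoints in different components.
H-J (3): add — endpoints in different components.
D-L (4): add — endpoints in different components.
E-F (5): add — endpoints in different components.
E-L (6): add — endpoints in different components.
H-L (7): skip — H and L already connected.
F-L (9): skip — F and L already connected.
D-F (10): skip — D and F already connected.
G-J (13): add — endpoints in different components.
D-J (14): skip — D and J already connected.
J-K (15): skip — J and K already connected.
D-I (16): add — endpoints in different components.
Every non-tree edge has weight strictly greater than the heaviest edge on the tree path between its endpoints, so the MST is unique.

Yes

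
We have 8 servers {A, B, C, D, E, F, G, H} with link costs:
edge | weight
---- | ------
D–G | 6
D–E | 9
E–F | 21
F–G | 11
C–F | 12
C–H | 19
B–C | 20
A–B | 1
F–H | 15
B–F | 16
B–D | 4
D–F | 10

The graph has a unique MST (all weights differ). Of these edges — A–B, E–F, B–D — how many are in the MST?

2

Kruskal: consider edges lightest-first.
A–B (1): add — endpoints in different components.
B–D (4): add — endpoints in different components.
D–G (6): add — endpoints in different components.
D–E (9): add — endpoints in different components.
D–F (10): add — endpoints in different components.
F–G (11): skip — F and G already connected.
C–F (12): add — endpoints in different components.
F–H (15): add — endpoints in different components.
MST edge set: {A–B, B–D, D–G, D–E, D–F, C–F, F–H}.
Of the listed edges, {A–B, B–D} are in the MST → 2.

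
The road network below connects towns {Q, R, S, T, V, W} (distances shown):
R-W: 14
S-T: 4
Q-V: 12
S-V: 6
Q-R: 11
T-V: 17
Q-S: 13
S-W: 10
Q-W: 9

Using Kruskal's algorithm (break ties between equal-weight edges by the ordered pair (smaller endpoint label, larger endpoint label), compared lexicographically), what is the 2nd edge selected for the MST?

S-V

Kruskal: consider edges lightest-first.
S-T (4): add — endpoints in different components.
S-V (6): add — endpoints in different components.
Q-W (9): add — endpoints in different components.
S-W (10): add — endpoints in different components.
Q-R (11): add — endpoints in different components.
The 2nd edge added is S-V.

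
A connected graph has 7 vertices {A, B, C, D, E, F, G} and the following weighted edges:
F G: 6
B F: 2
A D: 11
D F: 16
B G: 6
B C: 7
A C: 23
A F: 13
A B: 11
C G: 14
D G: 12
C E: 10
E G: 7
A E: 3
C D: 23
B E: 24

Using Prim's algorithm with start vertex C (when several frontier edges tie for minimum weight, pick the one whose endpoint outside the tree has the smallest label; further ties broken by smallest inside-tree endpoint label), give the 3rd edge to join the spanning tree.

B-G

Prim, starting at C.
Step 1: cheapest edge leaving the tree is B C (7); add B.
Step 2: cheapest edge leaving the tree is B F (2); add F.
Step 3: cheapest edge leaving the tree is B G (6); add G.
Step 4: cheapest edge leaving the tree is E G (7); add E.
Step 5: cheapest edge leaving the tree is A E (3); add A.
Step 6: cheapest edge leaving the tree is A D (11); add D.
The 3rd edge added is B G.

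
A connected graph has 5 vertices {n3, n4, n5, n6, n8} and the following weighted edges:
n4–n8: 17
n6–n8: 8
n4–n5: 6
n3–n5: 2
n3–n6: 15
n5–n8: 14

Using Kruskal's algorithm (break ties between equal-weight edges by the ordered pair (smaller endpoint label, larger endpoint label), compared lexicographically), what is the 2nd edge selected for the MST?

Kruskal: consider edges lightest-first.
n3–n5 (2): add. Components now {n6} {n8} {n4} {n3,n5}
n4–n5 (6): add. Components now {n6} {n8} {n3,n4,n5}
n6–n8 (8): add. Components now {n6,n8} {n3,n4,n5}
n5–n8 (14): add. Components now {n3,n4,n5,n6,n8}
The 2nd edge added is n4–n5.

n4-n5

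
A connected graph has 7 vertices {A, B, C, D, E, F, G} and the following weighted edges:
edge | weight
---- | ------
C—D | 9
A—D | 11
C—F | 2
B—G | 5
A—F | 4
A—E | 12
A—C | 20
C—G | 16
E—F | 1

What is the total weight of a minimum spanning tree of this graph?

37

Prim's algorithm from A:
Step 1: cheapest edge leaving the tree is A—F (4); add F.
Step 2: cheapest edge leaving the tree is E—F (1); add E.
Step 3: cheapest edge leaving the tree is C—F (2); add C.
Step 4: cheapest edge leaving the tree is C—D (9); add D.
Step 5: cheapest edge leaving the tree is C—G (16); add G.
Step 6: cheapest edge leaving the tree is B—G (5); add B.
MST edges: A—F, E—F, C—F, C—D, C—G, B—G; total weight 4+1+2+9+16+5 = 37.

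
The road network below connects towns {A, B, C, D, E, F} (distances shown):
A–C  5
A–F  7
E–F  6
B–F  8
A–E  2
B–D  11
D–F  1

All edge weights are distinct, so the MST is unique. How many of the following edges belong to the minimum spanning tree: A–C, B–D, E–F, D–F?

Kruskal's algorithm — process edges by increasing weight (ties by edge label):
D–F (1): add. Components now {A} {B} {C} {D,F} {E}
A–E (2): add. Components now {A,E} {B} {C} {D,F}
A–C (5): add. Components now {A,C,E} {B} {D,F}
E–F (6): add. Components now {A,C,D,E,F} {B}
A–F (7): skip — A and F already connected.
B–F (8): add. Components now {A,B,C,D,E,F}
MST edge set: {D–F, A–E, A–C, E–F, B–F}.
Of the listed edges, {A–C, E–F, D–F} are in the MST → 3.

3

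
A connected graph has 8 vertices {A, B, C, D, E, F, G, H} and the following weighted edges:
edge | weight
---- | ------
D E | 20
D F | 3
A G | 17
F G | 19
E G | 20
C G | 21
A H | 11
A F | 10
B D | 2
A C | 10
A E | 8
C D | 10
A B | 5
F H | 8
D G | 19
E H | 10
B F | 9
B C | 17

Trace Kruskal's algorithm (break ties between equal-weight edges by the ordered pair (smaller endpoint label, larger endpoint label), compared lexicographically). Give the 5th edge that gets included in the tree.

F-H

Kruskal's algorithm — process edges by increasing weight (ties by edge label):
B D (2): add — endpoints in different components.
D F (3): add — endpoints in different components.
A B (5): add — endpoints in different components.
A E (8): add — endpoints in different components.
F H (8): add — endpoints in different components.
B F (9): skip — B and F already connected.
A C (10): add — endpoints in different components.
A F (10): skip — A and F already connected.
C D (10): skip — C and D already connected.
E H (10): skip — E and H already connected.
A H (11): skip — A and H already connected.
A G (17): add — endpoints in different components.
The 5th edge added is F H.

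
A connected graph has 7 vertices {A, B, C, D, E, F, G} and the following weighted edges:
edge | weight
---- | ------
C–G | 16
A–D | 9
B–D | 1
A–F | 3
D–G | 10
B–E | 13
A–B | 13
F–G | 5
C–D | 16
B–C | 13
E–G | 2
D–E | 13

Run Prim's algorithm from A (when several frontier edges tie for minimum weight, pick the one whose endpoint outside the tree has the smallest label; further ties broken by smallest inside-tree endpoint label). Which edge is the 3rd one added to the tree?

E-G

Prim, starting at A.
Step 1: frontier [A–F 3, A–D 9, A–B 13] → take A–F (3); add F.
Step 2: frontier [A–D 9, A–B 13, F–G 5] → take F–G (5); add G.
Step 3: frontier [A–D 9, A–B 13, E–G 2, D–G 10, C–G 16] → take E–G (2); add E.
Step 4: frontier [A–D 9, A–B 13, B–E 13, D–E 13, D–G 10, C–G 16] → take A–D (9); add D.
Step 5: frontier [A–B 13, B–D 1, C–D 16, B–E 13, C–G 16] → take B–D (1); add B.
Step 6: frontier [B–C 13, C–D 16, C–G 16] → take B–C (13); add C.
The 3rd edge added is E–G.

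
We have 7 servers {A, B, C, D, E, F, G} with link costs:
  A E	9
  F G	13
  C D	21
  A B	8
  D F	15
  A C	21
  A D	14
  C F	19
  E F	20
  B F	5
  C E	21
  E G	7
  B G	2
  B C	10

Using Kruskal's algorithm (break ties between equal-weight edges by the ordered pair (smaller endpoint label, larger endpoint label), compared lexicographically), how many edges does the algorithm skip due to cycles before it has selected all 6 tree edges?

2

Sort edges by weight, then run Kruskal:
B G (2): add — endpoints in different components.
B F (5): add — endpoints in different components.
E G (7): add — endpoints in different components.
A B (8): add — endpoints in different components.
A E (9): skip — A and E already connected.
B C (10): add — endpoints in different components.
F G (13): skip — F and G already connected.
A D (14): add — endpoints in different components.
Edges rejected before the tree was complete: 2.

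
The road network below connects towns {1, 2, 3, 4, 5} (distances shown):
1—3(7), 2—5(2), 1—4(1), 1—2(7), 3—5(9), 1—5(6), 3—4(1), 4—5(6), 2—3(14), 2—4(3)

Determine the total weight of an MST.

7

Kruskal: consider edges lightest-first.
1—4 (1): add. Components now {1,4} {2} {3} {5}
3—4 (1): add. Components now {1,3,4} {2} {5}
2—5 (2): add. Components now {1,3,4} {2,5}
2—4 (3): add. Components now {1,2,3,4,5}
MST edges: 1—4, 3—4, 2—5, 2—4; total weight 1+1+2+3 = 7.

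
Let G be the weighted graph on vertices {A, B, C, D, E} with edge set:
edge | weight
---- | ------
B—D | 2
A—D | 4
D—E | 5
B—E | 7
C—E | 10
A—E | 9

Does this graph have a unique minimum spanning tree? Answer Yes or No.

Yes

Sort edges by weight, then run Kruskal:
B—D (2): add — endpoints in different components.
A—D (4): add — endpoints in different components.
D—E (5): add — endpoints in different components.
B—E (7): skip — B and E already connected.
A—E (9): skip — A and E already connected.
C—E (10): add — endpoints in different components.
Every non-tree edge has weight strictly greater than the heaviest edge on the tree path between its endpoints, so the MST is unique.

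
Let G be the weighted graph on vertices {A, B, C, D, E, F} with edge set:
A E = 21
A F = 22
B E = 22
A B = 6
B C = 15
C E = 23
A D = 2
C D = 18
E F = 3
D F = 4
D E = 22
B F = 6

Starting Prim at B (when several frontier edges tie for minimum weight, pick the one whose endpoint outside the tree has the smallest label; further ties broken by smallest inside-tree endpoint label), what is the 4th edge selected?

Prim, starting at B.
Step 1: cheapest edge leaving the tree is A B (6); add A.
Step 2: cheapest edge leaving the tree is A D (2); add D.
Step 3: cheapest edge leaving the tree is D F (4); add F.
Step 4: cheapest edge leaving the tree is E F (3); add E.
Step 5: cheapest edge leaving the tree is B C (15); add C.
The 4th edge added is E F.

E-F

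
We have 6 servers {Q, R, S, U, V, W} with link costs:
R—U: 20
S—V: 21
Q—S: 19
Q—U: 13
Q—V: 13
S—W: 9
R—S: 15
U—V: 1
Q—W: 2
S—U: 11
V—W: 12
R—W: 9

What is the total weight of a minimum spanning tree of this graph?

32

Prim's algorithm from Q:
Step 1: frontier [Q—W 2, Q—U 13, Q—V 13, Q—S 19] → take Q—W (2); add W.
Step 2: frontier [Q—U 13, Q—V 13, Q—S 19, R—W 9, S—W 9, V—W 12] → take R—W (9); add R.
Step 3: frontier [Q—U 13, Q—V 13, Q—S 19, R—S 15, R—U 20, S—W 9, V—W 12] → take S—W (9); add S.
Step 4: frontier [Q—U 13, Q—V 13, R—U 20, S—U 11, S—V 21, V—W 12] → take S—U (11); add U.
Step 5: frontier [Q—V 13, S—V 21, U—V 1, V—W 12] → take U—V (1); add V.
MST edges: Q—W, R—W, S—W, S—U, U—V; total weight 2+9+9+11+1 = 32.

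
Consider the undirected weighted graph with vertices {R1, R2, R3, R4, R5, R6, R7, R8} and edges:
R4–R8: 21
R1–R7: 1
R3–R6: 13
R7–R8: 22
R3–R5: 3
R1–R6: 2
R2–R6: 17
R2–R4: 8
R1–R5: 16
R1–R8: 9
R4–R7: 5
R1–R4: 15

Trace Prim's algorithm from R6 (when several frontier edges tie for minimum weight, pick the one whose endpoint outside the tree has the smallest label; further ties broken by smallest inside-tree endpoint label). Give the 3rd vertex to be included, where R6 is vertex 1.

Prim, starting at R6.
Step 1: cheapest edge leaving the tree is R1–R6 (2); add R1.
Step 2: cheapest edge leaving the tree is R1–R7 (1); add R7.
Step 3: cheapest edge leaving the tree is R4–R7 (5); add R4.
Step 4: cheapest edge leaving the tree is R2–R4 (8); add R2.
Step 5: cheapest edge leaving the tree is R1–R8 (9); add R8.
Step 6: cheapest edge leaving the tree is R3–R6 (13); add R3.
Step 7: cheapest edge leaving the tree is R3–R5 (3); add R5.
Vertex order: R6, R1, R7, R4, R2, R8, R3, R5. The 3rd vertex is R7.

R7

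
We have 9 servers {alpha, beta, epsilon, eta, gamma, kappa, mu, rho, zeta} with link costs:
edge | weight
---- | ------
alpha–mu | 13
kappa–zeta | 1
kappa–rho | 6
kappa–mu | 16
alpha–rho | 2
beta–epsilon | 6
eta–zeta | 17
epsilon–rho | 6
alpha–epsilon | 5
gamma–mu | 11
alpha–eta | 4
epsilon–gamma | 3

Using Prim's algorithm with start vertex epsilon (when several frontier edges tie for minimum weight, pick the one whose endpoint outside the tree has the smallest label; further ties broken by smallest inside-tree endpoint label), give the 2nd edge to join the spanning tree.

alpha-epsilon

Prim's algorithm from epsilon:
Step 1: frontier [epsilon–gamma 3, alpha–epsilon 5, beta–epsilon 6, epsilon–rho 6] → take epsilon–gamma (3); add gamma.
Step 2: frontier [alpha–epsilon 5, beta–epsilon 6, epsilon–rho 6, gamma–mu 11] → take alpha–epsilon (5); add alpha.
Step 3: frontier [alpha–rho 2, alpha–eta 4, alpha–mu 13, beta–epsilon 6, epsilon–rho 6, gamma–mu 11] → take alpha–rho (2); add rho.
Step 4: frontier [alpha–eta 4, alpha–mu 13, beta–epsilon 6, gamma–mu 11, kappa–rho 6] → take alpha–eta (4); add eta.
Step 5: frontier [alpha–mu 13, beta–epsilon 6, eta–zeta 17, gamma–mu 11, kappa–rho 6] → take beta–epsilon (6); add beta.
Step 6: frontier [alpha–mu 13, eta–zeta 17, gamma–mu 11, kappa–rho 6] → take kappa–rho (6); add kappa.
Step 7: frontier [alpha–mu 13, eta–zeta 17, gamma–mu 11, kappa–zeta 1, kappa–mu 16] → take kappa–zeta (1); add zeta.
Step 8: frontier [alpha–mu 13, gamma–mu 11, kappa–mu 16] → take gamma–mu (11); add mu.
The 2nd edge added is alpha–epsilon.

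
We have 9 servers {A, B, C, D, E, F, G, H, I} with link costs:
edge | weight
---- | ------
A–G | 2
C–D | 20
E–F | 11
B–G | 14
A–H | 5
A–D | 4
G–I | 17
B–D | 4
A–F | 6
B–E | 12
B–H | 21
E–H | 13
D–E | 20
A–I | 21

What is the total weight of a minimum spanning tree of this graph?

69

Kruskal's algorithm — process edges by increasing weight (ties by edge label):
A–G (2): add — endpoints in different components.
A–D (4): add — endpoints in different components.
B–D (4): add — endpoints in different components.
A–H (5): add — endpoints in different components.
A–F (6): add — endpoints in different components.
E–F (11): add — endpoints in different components.
B–E (12): skip — B and E already connected.
E–H (13): skip — E and H already connected.
B–G (14): skip — B and G already connected.
G–I (17): add — endpoints in different components.
C–D (20): add — endpoints in different components.
MST edges: A–G, A–D, B–D, A–H, A–F, E–F, G–I, C–D; total weight 2+4+4+5+6+11+17+20 = 69.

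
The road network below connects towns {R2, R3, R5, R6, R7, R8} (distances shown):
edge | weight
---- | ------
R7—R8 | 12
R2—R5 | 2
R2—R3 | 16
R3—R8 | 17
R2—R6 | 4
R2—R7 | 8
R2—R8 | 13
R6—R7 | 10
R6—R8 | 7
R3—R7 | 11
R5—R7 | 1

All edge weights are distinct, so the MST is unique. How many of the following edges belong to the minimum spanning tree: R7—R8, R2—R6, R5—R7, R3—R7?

Sort edges by weight, then run Kruskal:
R5—R7 (1): add. Components now {R5,R7} {R3} {R8} {R6} {R2}
R2—R5 (2): add. Components now {R2,R5,R7} {R3} {R8} {R6}
R2—R6 (4): add. Components now {R2,R5,R6,R7} {R3} {R8}
R6—R8 (7): add. Components now {R2,R5,R6,R7,R8} {R3}
R2—R7 (8): skip — R7 and R2 already connected.
R6—R7 (10): skip — R7 and R6 already connected.
R3—R7 (11): add. Components now {R2,R3,R5,R6,R7,R8}
MST edge set: {R5—R7, R2—R5, R2—R6, R6—R8, R3—R7}.
Of the listed edges, {R2—R6, R5—R7, R3—R7} are in the MST → 3.

3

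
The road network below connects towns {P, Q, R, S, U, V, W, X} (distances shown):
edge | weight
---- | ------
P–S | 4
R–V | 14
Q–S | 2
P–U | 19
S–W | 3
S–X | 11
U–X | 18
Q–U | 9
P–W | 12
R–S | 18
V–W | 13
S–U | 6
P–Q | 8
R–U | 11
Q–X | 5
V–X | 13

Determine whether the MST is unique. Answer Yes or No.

No

Kruskal's algorithm — process edges by increasing weight (ties by edge label):
Q–S (2): add — endpoints in different components.
S–W (3): add — endpoints in different components.
P–S (4): add — endpoints in different components.
Q–X (5): add — endpoints in different components.
S–U (6): add — endpoints in different components.
P–Q (8): skip — P and Q already connected.
Q–U (9): skip — Q and U already connected.
R–U (11): add — endpoints in different components.
S–X (11): skip — S and X already connected.
P–W (12): skip — W and P already connected.
V–W (13): add — endpoints in different components.
Non-tree edge V–X has weight 13, equal to the heaviest edge on its tree cycle — swapping gives another MST of the same weight. Not unique.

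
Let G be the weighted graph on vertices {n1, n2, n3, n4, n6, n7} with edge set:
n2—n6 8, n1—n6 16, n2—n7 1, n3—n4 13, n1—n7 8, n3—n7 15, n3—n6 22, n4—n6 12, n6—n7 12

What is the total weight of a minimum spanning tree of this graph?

42

Prim's algorithm from n6:
Step 1: cheapest edge leaving the tree is n2—n6 (8); add n2.
Step 2: cheapest edge leaving the tree is n2—n7 (1); add n7.
Step 3: cheapest edge leaving the tree is n1—n7 (8); add n1.
Step 4: cheapest edge leaving the tree is n4—n6 (12); add n4.
Step 5: cheapest edge leaving the tree is n3—n4 (13); add n3.
MST edges: n2—n6, n2—n7, n1—n7, n4—n6, n3—n4; total weight 8+1+8+12+13 = 42.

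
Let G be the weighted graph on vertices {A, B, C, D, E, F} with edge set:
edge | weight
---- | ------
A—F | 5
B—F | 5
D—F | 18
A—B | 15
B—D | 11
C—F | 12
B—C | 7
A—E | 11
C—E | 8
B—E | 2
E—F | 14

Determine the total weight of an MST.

Prim, starting at D.
Step 1: cheapest edge leaving the tree is B—D (11); add B.
Step 2: cheapest edge leaving the tree is B—E (2); add E.
Step 3: cheapest edge leaving the tree is B—F (5); add F.
Step 4: cheapest edge leaving the tree is A—F (5); add A.
Step 5: cheapest edge leaving the tree is B—C (7); add C.
MST edges: B—D, B—E, B—F, A—F, B—C; total weight 11+2+5+5+7 = 30.

30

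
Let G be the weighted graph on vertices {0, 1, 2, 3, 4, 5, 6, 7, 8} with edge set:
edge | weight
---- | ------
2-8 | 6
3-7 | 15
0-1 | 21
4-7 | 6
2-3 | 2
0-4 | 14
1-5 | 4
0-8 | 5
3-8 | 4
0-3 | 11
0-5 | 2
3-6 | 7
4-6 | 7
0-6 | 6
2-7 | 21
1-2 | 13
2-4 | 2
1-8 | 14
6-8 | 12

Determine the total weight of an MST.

Kruskal: consider edges lightest-first.
0-5 (2): add — endpoints in different components.
2-3 (2): add — endpoints in different components.
2-4 (2): add — endpoints in different components.
1-5 (4): add — endpoints in different components.
3-8 (4): add — endpoints in different components.
0-8 (5): add — endpoints in different components.
0-6 (6): add — endpoints in different components.
2-8 (6): skip — 2 and 8 already connected.
4-7 (6): add — endpoints in different components.
MST edges: 0-5, 2-3, 2-4, 1-5, 3-8, 0-8, 0-6, 4-7; total weight 2+2+2+4+4+5+6+6 = 31.

31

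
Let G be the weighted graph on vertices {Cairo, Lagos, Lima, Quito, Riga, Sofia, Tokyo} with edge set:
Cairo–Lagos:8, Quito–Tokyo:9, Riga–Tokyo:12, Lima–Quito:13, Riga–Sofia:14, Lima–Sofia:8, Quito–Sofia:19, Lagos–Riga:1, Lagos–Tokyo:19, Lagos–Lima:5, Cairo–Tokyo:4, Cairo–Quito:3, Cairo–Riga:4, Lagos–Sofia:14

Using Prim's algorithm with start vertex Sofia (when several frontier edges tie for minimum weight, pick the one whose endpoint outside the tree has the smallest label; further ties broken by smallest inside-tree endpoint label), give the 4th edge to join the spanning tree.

Prim's algorithm from Sofia:
Step 1: frontier [Lima–Sofia 8, Lagos–Sofia 14, Riga–Sofia 14, Quito–Sofia 19] → take Lima–Sofia (8); add Lima.
Step 2: frontier [Lagos–Lima 5, Lima–Quito 13, Lagos–Sofia 14, Riga–Sofia 14, Quito–Sofia 19] → take Lagos–Lima (5); add Lagos.
Step 3: frontier [Lagos–Riga 1, Cairo–Lagos 8, Lagos–Tokyo 19, Lima–Quito 13, Riga–Sofia 14, Quito–Sofia 19] → take Lagos–Riga (1); add Riga.
Step 4: frontier [Cairo–Lagos 8, Lagos–Tokyo 19, Lima–Quito 13, Cairo–Riga 4, Riga–Tokyo 12, Quito–Sofia 19] → take Cairo–Riga (4); add Cairo.
Step 5: frontier [Cairo–Quito 3, Cairo–Tokyo 4, Lagos–Tokyo 19, Lima–Quito 13, Riga–Tokyo 12, Quito–Sofia 19] → take Cairo–Quito (3); add Quito.
Step 6: frontier [Cairo–Tokyo 4, Lagos–Tokyo 19, Quito–Tokyo 9, Riga–Tokyo 12] → take Cairo–Tokyo (4); add Tokyo.
The 4th edge added is Cairo–Riga.

Cairo-Riga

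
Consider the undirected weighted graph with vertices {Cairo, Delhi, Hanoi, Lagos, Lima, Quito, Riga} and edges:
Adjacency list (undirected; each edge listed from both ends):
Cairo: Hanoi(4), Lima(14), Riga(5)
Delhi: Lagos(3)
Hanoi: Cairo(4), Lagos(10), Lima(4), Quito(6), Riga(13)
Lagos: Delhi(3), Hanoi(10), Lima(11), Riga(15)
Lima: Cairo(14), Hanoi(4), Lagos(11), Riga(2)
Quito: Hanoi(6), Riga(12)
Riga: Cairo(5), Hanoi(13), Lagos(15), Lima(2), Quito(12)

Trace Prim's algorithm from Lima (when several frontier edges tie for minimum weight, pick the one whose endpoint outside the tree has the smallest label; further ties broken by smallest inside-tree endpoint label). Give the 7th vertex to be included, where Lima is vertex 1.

Delhi

Prim's algorithm from Lima:
Step 1: frontier [Lima—Riga 2, Hanoi—Lima 4, Lagos—Lima 11, Cairo—Lima 14] → take Lima—Riga (2); add Riga.
Step 2: frontier [Hanoi—Lima 4, Lagos—Lima 11, Cairo—Lima 14, Cairo—Riga 5, Quito—Riga 12, Hanoi—Riga 13, Lagos—Riga 15] → take Hanoi—Lima (4); add Hanoi.
Step 3: frontier [Cairo—Hanoi 4, Hanoi—Quito 6, Hanoi—Lagos 10, Lagos—Lima 11, Cairo—Lima 14, Cairo—Riga 5, Quito—Riga 12, Lagos—Riga 15] → take Cairo—Hanoi (4); add Cairo.
Step 4: frontier [Hanoi—Quito 6, Hanoi—Lagos 10, Lagos—Lima 11, Quito—Riga 12, Lagos—Riga 15] → take Hanoi—Quito (6); add Quito.
Step 5: frontier [Hanoi—Lagos 10, Lagos—Lima 11, Lagos—Riga 15] → take Hanoi—Lagos (10); add Lagos.
Step 6: frontier [Delhi—Lagos 3] → take Delhi—Lagos (3); add Delhi.
Vertex order: Lima, Riga, Hanoi, Cairo, Quito, Lagos, Delhi. The 7th vertex is Delhi.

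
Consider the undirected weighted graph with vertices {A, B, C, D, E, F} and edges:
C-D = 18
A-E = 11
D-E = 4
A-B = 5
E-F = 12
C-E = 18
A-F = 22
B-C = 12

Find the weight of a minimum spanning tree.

44

Sort edges by weight, then run Kruskal:
D-E (4): add — endpoints in different components.
A-B (5): add — endpoints in different components.
A-E (11): add — endpoints in different components.
B-C (12): add — endpoints in different components.
E-F (12): add — endpoints in different components.
MST edges: D-E, A-B, A-E, B-C, E-F; total weight 4+5+11+12+12 = 44.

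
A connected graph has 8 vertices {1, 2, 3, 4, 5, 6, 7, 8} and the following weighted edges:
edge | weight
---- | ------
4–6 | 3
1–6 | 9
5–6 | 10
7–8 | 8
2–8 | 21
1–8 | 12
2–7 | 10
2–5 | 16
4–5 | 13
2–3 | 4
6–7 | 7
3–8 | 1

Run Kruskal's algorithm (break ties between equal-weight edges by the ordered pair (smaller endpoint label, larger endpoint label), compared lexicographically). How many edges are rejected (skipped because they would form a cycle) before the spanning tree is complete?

Kruskal: consider edges lightest-first.
3–8 (1): add — endpoints in different components.
4–6 (3): add — endpoints in different components.
2–3 (4): add — endpoints in different components.
6–7 (7): add — endpoints in different components.
7–8 (8): add — endpoints in different components.
1–6 (9): add — endpoints in different components.
2–7 (10): skip — 2 and 7 already connected.
5–6 (10): add — endpoints in different components.
Edges rejected before the tree was complete: 1.

1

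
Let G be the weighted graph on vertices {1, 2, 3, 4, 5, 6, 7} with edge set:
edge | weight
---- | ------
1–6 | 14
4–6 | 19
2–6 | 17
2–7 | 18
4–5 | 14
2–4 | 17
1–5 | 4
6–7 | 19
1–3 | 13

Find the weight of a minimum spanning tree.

80

Kruskal's algorithm — process edges by increasing weight (ties by edge label):
1–5 (4): add — endpoints in different components.
1–3 (13): add — endpoints in different components.
1–6 (14): add — endpoints in different components.
4–5 (14): add — endpoints in different components.
2–4 (17): add — endpoints in different components.
2–6 (17): skip — 2 and 6 already connected.
2–7 (18): add — endpoints in different components.
MST edges: 1–5, 1–3, 1–6, 4–5, 2–4, 2–7; total weight 4+13+14+14+17+18 = 80.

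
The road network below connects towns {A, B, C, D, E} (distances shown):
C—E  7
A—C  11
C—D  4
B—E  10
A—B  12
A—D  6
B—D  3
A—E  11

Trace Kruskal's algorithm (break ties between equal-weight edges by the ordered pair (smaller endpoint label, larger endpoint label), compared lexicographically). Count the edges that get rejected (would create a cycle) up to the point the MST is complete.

0

Kruskal: consider edges lightest-first.
B—D (3): add. Components now {A} {B,D} {C} {E}
C—D (4): add. Components now {A} {B,C,D} {E}
A—D (6): add. Components now {A,B,C,D} {E}
C—E (7): add. Components now {A,B,C,D,E}
Edges rejected before the tree was complete: 0.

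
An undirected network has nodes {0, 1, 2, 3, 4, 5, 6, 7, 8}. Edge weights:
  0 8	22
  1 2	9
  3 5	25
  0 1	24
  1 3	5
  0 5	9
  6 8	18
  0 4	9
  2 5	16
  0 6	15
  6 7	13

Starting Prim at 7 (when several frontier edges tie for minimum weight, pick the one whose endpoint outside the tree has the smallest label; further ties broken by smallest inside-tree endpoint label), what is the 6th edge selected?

1-2

Grow the tree from 7 using Prim:
Step 1: cheapest edge leaving the tree is 6 7 (13); add 6.
Step 2: cheapest edge leaving the tree is 0 6 (15); add 0.
Step 3: cheapest edge leaving the tree is 0 4 (9); add 4.
Step 4: cheapest edge leaving the tree is 0 5 (9); add 5.
Step 5: cheapest edge leaving the tree is 2 5 (16); add 2.
Step 6: cheapest edge leaving the tree is 1 2 (9); add 1.
Step 7: cheapest edge leaving the tree is 1 3 (5); add 3.
Step 8: cheapest edge leaving the tree is 6 8 (18); add 8.
The 6th edge added is 1 2.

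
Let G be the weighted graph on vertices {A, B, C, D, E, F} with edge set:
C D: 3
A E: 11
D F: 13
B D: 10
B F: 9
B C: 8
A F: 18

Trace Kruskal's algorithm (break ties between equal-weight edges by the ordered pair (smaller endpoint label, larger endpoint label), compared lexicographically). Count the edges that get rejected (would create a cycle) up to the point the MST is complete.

Sort edges by weight, then run Kruskal:
C D (3): add — endpoints in different components.
B C (8): add — endpoints in different components.
B F (9): add — endpoints in different components.
B D (10): skip — B and D already connected.
A E (11): add — endpoints in different components.
D F (13): skip — D and F already connected.
A F (18): add — endpoints in different components.
Edges rejected before the tree was complete: 2.

2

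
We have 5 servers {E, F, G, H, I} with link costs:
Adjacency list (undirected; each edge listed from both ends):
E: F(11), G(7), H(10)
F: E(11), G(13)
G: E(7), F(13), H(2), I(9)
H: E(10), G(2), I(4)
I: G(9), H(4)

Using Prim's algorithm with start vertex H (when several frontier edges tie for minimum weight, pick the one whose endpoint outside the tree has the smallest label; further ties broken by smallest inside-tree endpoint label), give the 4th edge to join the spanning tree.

E-F

Prim's algorithm from H:
Step 1: cheapest edge leaving the tree is G—H (2); add G.
Step 2: cheapest edge leaving the tree is H—I (4); add I.
Step 3: cheapest edge leaving the tree is E—G (7); add E.
Step 4: cheapest edge leaving the tree is E—F (11); add F.
The 4th edge added is E—F.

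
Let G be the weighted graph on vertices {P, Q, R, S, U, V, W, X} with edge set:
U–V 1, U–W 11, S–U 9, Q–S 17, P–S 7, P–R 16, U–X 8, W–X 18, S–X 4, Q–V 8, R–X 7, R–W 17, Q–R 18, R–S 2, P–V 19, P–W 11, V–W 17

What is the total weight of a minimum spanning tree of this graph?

Sort edges by weight, then run Kruskal:
U–V (1): add — endpoints in different components.
R–S (2): add — endpoints in different components.
S–X (4): add — endpoints in different components.
P–S (7): add — endpoints in different components.
R–X (7): skip — R and X already connected.
Q–V (8): add — endpoints in different components.
U–X (8): add — endpoints in different components.
S–U (9): skip — S and U already connected.
P–W (11): add — endpoints in different components.
MST edges: U–V, R–S, S–X, P–S, Q–V, U–X, P–W; total weight 1+2+4+7+8+8+11 = 41.

41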